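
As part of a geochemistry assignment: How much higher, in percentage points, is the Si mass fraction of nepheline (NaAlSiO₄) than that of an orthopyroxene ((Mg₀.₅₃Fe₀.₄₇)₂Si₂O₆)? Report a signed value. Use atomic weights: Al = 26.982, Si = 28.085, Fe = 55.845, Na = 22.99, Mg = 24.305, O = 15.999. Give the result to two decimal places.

First mineral: 28.085 g Si in 142.053 g formula = 19.77 wt% Si.
Second mineral: 56.170 g Si in 230.422 g formula = 24.38 wt% Si.
19.77% − 24.38% gives a difference of -4.61 percentage points.

-4.61 percentage points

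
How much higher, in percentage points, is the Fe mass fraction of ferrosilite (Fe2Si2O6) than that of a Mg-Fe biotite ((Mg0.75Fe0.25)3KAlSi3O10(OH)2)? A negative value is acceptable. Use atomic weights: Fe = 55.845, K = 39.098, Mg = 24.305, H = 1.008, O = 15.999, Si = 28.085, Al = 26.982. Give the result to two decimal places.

First mineral: 111.690 g Fe in 263.854 g formula = 42.33 wt% Fe.
Second mineral: 41.884 g Fe in 440.909 g formula = 9.50 wt% Fe.
42.33% − 9.50% gives a difference of 32.83 percentage points.

32.83 percentage points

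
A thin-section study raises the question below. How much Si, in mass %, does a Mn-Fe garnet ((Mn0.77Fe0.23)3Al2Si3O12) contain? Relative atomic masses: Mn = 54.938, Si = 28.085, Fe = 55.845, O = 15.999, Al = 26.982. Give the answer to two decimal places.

17.00 mass %

Molar mass of (Mn0.77Fe0.23)3Al2Si3O12: 2.31·54.938 + 0.69·55.845 + 2·26.982 + 3·28.085 + 12·15.999 = 495.647 g/mol.
Mass of Si per formula unit: 3 × 28.085 = 84.255 g.
Weight fraction Si = 84.255 / 495.647 = 0.1700.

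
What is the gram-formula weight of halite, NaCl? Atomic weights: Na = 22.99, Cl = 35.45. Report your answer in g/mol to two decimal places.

The formula mass is the sum 1·22.99 + 1·35.45.

58.44 g/mol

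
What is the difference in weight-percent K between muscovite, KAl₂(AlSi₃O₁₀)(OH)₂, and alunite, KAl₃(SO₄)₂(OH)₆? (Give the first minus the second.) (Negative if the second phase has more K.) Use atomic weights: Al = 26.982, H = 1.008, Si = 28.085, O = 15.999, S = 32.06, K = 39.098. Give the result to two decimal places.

First mineral: 39.098 g K in 398.303 g formula = 9.82 wt% K.
Second mineral: 39.098 g K in 414.198 g formula = 9.44 wt% K.
9.82% − 9.44% gives a difference of 0.38 percentage points.

0.38 percentage points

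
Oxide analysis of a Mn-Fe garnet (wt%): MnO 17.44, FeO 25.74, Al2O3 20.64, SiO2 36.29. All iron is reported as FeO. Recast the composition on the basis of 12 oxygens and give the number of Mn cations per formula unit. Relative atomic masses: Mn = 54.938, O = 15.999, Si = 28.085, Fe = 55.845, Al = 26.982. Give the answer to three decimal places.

MnO: 17.44/70.937 = 0.24585 mol → 0.24585 mol Mn, 0.24585 mol O.
FeO: 25.74/71.844 = 0.35828 mol → 0.35828 mol Fe, 0.35828 mol O.
Al2O3: 20.64/101.961 = 0.20243 mol → 0.40486 mol Al, 0.60729 mol O.
SiO2: 36.29/60.083 = 0.60400 mol → 0.60400 mol Si, 1.20800 mol O.
Total oxygen = 2.41942 mol. Normalization factor = 12/2.41942 = 4.95987.
Mn per 12 O = 0.24585 × 4.95987 = 1.219.

1.219 Mn apfu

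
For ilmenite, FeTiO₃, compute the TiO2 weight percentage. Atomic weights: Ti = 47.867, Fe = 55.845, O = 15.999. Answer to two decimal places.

M(FeTiO₃) = 151.709 g/mol; M(TiO2) = 79.865 g/mol.
Moles TiO2 per formula unit = 1 Ti ÷ 1 = 1.0000.
TiO2 fraction = (1.0000 × 79.865) / 151.709 = 79.865/151.709 = 0.5264.

52.64 wt%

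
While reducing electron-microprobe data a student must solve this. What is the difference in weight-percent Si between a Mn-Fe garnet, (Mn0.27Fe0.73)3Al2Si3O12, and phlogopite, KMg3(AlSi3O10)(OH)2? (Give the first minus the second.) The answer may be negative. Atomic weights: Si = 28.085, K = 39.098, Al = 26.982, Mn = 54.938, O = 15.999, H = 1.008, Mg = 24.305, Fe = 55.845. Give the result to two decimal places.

-3.24 percentage points

Si in (Mn0.27Fe0.73)3Al2Si3O12: molar mass 497.007 g/mol; 3×28.085 = 84.255 g → 16.95 wt%.
Si in KMg3(AlSi3O10)(OH)2: molar mass 417.254 g/mol; 3×28.085 = 84.255 g → 20.19 wt%.
Difference = 16.95 − 20.19 = -3.24 percentage points.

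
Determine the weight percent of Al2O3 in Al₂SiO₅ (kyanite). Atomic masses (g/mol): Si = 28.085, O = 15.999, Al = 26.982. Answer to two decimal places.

62.92 wt%

Formula mass = 162.044 g/mol.
2 Al → 1.0000 mol Al2O3 per formula unit; M(Al2O3) = 101.961, so Al2O3 mass = 101.961 g.
101.961/162.044 × 100 = 62.92 wt%.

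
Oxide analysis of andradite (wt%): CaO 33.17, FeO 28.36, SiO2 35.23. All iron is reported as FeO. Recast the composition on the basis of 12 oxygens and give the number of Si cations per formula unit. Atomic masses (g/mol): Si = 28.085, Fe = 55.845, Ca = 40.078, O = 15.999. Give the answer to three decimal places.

3.259 Si apfu

CaO: 33.17/56.077 = 0.59151 mol → 0.59151 mol Ca, 0.59151 mol O.
FeO: 28.36/71.844 = 0.39474 mol → 0.39474 mol Fe, 0.39474 mol O.
SiO2: 35.23/60.083 = 0.58636 mol → 0.58636 mol Si, 1.17272 mol O.
Total oxygen = 2.15897 mol. Normalization factor = 12/2.15897 = 5.55821.
Si per 12 O = 0.58636 × 5.55821 = 3.259.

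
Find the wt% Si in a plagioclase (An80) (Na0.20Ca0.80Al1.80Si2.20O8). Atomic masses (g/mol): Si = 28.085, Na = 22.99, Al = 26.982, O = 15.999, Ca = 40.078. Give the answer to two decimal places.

Molar mass of Na0.20Ca0.80Al1.80Si2.20O8: 0.20*22.99 + 0.80*40.078 + 1.80*26.982 + 2.20*28.085 + 8*15.999 = 275.007 g/mol.
Mass of Si per formula unit: 2.20 × 28.085 = 61.787 g.
Weight fraction Si = 61.787 / 275.007 = 0.2247.

22.47 mass %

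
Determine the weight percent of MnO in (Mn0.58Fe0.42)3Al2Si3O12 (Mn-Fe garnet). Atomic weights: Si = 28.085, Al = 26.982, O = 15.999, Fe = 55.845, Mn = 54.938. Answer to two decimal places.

24.88 wt%

Molar mass of (Mn0.58Fe0.42)3Al2Si3O12 = 1.74*54.938 + 1.26*55.845 + 2*26.982 + 3*28.085 + 12*15.999 = 496.164 g/mol.
Each formula unit contains 1.74 Mn, equivalent to 1.74/1 = 1.7400 mol MnO.
M(MnO) = 1×54.938 + 1×15.999 = 70.937 g/mol.
Mass of MnO per formula unit = 1.7400 × 70.937 = 123.430 g.
MnO wt% = 123.430 / 496.164 × 100 = 24.88%.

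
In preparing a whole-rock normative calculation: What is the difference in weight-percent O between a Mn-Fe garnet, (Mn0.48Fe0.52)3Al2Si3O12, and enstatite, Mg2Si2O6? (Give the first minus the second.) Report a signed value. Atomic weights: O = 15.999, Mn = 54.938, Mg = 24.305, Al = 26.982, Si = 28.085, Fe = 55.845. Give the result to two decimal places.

M((Mn0.48Fe0.52)3Al2Si3O12) = 496.436 g/mol, so wt% O = 191.988/496.436 × 100 = 38.67%.
M(Mg2Si2O6) = 200.774 g/mol, so wt% O = 95.994/200.774 × 100 = 47.81%.
38.67 − 47.81 = -9.14 pp.

-9.14 percentage points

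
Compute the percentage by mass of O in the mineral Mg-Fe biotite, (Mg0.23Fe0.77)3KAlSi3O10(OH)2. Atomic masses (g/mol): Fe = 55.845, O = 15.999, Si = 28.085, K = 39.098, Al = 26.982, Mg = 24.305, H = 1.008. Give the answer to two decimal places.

39.17 mass %

Molar mass of (Mg0.23Fe0.77)3KAlSi3O10(OH)2: 0.69·24.305 + 2.31·55.845 + 1·39.098 + 1·26.982 + 3·28.085 + 12·15.999 + 2·1.008 = 490.111 g/mol.
Mass of O per formula unit: 12 × 15.999 = 191.988 g.
Weight fraction O = 191.988 / 490.111 = 0.3917.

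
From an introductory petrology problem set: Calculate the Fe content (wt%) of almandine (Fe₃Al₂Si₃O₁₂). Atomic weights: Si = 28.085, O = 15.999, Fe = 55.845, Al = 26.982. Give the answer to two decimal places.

33.66 wt%

Formula mass = 3×55.845 + 2×26.982 + 3×28.085 + 12×15.999 = 497.742 g/mol, of which 167.535 g is Fe.
So Fe makes up 167.535/497.742 = 0.3366 of the mass, i.e. 33.66%.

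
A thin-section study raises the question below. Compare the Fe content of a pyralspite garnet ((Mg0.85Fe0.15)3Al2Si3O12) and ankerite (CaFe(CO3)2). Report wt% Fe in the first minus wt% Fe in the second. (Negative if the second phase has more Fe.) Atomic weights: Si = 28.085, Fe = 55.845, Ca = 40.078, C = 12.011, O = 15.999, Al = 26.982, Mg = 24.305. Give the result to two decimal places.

-19.84 percentage points

M((Mg0.85Fe0.15)3Al2Si3O12) = 417.315 g/mol, so wt% Fe = 25.130/417.315 × 100 = 6.02%.
M(CaFe(CO3)2) = 215.939 g/mol, so wt% Fe = 55.845/215.939 × 100 = 25.86%.
6.02 − 25.86 = -19.84 pp.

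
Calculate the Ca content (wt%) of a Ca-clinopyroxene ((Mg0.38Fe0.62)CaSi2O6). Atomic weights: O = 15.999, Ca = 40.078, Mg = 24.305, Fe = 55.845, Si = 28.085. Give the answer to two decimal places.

16.97 wt%

Formula mass = 0.38·24.305 + 0.62·55.845 + 1·40.078 + 2·28.085 + 6·15.999 = 236.102 g/mol, of which 40.078 g is Ca.
So Ca makes up 40.078/236.102 = 0.1697 of the mass, i.e. 16.97%.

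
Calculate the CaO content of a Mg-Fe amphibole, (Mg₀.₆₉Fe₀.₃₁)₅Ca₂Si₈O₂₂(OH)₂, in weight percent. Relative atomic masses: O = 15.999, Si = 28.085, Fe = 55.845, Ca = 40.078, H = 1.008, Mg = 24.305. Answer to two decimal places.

Formula mass = 861.240 g/mol.
2 Ca → 2.0000 mol CaO per formula unit; M(CaO) = 56.077, so CaO mass = 112.154 g.
112.154/861.240 × 100 = 13.02 wt%.

13.02 wt%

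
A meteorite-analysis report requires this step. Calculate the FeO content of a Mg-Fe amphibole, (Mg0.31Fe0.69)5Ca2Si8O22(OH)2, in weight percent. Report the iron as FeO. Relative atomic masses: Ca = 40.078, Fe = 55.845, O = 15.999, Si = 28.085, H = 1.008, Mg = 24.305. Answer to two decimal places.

Formula mass = 921.166 g/mol.
3.45 Fe → 3.4500 mol FeO per formula unit; M(FeO) = 71.844, so FeO mass = 247.862 g.
247.862/921.166 × 100 = 26.91 wt%.

26.91 wt%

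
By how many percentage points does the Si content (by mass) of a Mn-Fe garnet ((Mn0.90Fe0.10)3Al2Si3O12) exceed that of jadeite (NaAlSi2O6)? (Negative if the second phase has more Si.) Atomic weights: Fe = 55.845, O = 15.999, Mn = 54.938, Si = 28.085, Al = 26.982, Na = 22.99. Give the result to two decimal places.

-10.78 percentage points

M((Mn0.90Fe0.10)3Al2Si3O12) = 495.293 g/mol, so wt% Si = 84.255/495.293 × 100 = 17.01%.
M(NaAlSi2O6) = 202.136 g/mol, so wt% Si = 56.170/202.136 × 100 = 27.79%.
17.01 − 27.79 = -10.78 pp.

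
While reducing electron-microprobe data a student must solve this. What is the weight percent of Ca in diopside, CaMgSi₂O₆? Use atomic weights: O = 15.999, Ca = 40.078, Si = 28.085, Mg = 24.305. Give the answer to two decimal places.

18.51 weight percent

Molar mass of CaMgSi₂O₆: 1×40.078 + 1×24.305 + 2×28.085 + 6×15.999 = 216.547 g/mol.
Mass of Ca per formula unit: 1 × 40.078 = 40.078 g.
Weight fraction Ca = 40.078 / 216.547 = 0.1851.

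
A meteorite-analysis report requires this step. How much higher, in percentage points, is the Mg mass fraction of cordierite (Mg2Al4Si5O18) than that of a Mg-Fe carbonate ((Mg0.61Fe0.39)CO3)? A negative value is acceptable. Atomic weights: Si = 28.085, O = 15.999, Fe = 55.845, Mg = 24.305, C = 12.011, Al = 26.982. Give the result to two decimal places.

Mg in Mg2Al4Si5O18: molar mass 584.945 g/mol; 2×24.305 = 48.610 g → 8.31 wt%.
Mg in (Mg0.61Fe0.39)CO3: molar mass 96.614 g/mol; 0.61×24.305 = 14.826 g → 15.35 wt%.
Difference = 8.31 − 15.35 = -7.04 percentage points.

-7.04 percentage points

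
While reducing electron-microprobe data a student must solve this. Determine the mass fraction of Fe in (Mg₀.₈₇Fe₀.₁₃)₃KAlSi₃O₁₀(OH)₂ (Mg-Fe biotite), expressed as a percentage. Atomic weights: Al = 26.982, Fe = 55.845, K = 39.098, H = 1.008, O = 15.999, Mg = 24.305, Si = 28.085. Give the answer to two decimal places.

5.07 weight percent

Molar mass of (Mg₀.₈₇Fe₀.₁₃)₃KAlSi₃O₁₀(OH)₂: 2.61·24.305 + 0.39·55.845 + 1·39.098 + 1·26.982 + 3·28.085 + 12·15.999 + 2·1.008 = 429.555 g/mol.
Mass of Fe per formula unit: 0.39 × 55.845 = 21.780 g.
Weight fraction Fe = 21.780 / 429.555 = 0.0507.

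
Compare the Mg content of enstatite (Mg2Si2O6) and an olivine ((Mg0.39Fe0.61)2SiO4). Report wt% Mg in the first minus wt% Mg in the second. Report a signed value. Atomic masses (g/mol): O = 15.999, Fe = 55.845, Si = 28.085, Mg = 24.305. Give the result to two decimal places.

M(Mg2Si2O6) = 200.774 g/mol, so wt% Mg = 48.610/200.774 × 100 = 24.21%.
M((Mg0.39Fe0.61)2SiO4) = 179.170 g/mol, so wt% Mg = 18.958/179.170 × 100 = 10.58%.
24.21 − 10.58 = 13.63 pp.

13.63 percentage points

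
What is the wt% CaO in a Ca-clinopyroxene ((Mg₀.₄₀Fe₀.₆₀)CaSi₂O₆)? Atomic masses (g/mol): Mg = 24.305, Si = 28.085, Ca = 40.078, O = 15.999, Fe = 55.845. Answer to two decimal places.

Molar mass of (Mg₀.₄₀Fe₀.₆₀)CaSi₂O₆ = 0.40·24.305 + 0.60·55.845 + 1·40.078 + 2·28.085 + 6·15.999 = 235.471 g/mol.
Each formula unit contains 1 Ca, equivalent to 1/1 = 1.0000 mol CaO.
M(CaO) = 1×40.078 + 1×15.999 = 56.077 g/mol.
Mass of CaO per formula unit = 1.0000 × 56.077 = 56.077 g.
CaO wt% = 56.077 / 235.471 × 100 = 23.81%.

23.81 wt%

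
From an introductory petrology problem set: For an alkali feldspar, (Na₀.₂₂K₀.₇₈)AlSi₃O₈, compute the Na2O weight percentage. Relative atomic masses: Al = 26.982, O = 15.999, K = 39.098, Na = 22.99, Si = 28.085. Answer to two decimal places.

2.48 wt%

M((Na₀.₂₂K₀.₇₈)AlSi₃O₈) = 274.783 g/mol; M(Na2O) = 61.979 g/mol.
Moles Na2O per formula unit = 0.22 Na ÷ 2 = 0.1100.
Na2O fraction = (0.1100 × 61.979) / 274.783 = 6.818/274.783 = 0.0248.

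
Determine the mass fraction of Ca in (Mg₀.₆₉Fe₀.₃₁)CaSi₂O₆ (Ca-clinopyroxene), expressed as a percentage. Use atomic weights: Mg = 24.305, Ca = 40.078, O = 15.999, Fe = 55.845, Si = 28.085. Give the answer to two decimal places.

17.71 mass %

M((Mg₀.₆₉Fe₀.₃₁)CaSi₂O₆) = 226.324 g/mol.
Ca contributes 1 × 40.078 = 40.078 g per mole.
40.078/226.324 = 0.1771 → 17.71%.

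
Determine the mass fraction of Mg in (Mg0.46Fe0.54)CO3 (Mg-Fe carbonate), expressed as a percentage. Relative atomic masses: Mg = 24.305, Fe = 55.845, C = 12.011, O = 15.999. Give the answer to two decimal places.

11.03 wt%

Formula mass = 0.46·24.305 + 0.54·55.845 + 1·12.011 + 3·15.999 = 101.345 g/mol, of which 11.180 g is Mg.
So Mg makes up 11.180/101.345 = 0.1103 of the mass, i.e. 11.03%.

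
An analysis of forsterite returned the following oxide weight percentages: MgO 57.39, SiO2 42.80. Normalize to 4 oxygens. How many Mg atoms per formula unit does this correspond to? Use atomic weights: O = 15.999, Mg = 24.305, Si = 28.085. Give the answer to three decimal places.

MgO: 57.39/40.304 = 1.42393 mol → 1.42393 mol Mg, 1.42393 mol O.
SiO2: 42.80/60.083 = 0.71235 mol → 0.71235 mol Si, 1.42470 mol O.
Total oxygen = 2.84863 mol. Normalization factor = 4/2.84863 = 1.40418.
Mg per 4 O = 1.42393 × 1.40418 = 1.999.

1.999 Mg apfu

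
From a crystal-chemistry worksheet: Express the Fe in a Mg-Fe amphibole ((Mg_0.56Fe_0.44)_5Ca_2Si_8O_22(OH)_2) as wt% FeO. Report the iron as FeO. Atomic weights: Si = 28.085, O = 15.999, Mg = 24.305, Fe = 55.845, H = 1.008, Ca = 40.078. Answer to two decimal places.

M((Mg_0.56Fe_0.44)_5Ca_2Si_8O_22(OH)_2) = 881.741 g/mol; M(FeO) = 71.844 g/mol.
Moles FeO per formula unit = 2.20 Fe ÷ 1 = 2.2000.
FeO fraction = (2.2000 × 71.844) / 881.741 = 158.057/881.741 = 0.1793.

17.93 wt%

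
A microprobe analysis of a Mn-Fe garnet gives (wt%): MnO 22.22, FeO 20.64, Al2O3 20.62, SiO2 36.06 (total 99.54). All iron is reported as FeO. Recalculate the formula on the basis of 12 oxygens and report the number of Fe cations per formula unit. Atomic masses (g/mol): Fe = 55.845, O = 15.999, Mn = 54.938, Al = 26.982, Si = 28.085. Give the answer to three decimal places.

1.432 Fe apfu

MnO: 22.22/70.937 = 0.31324 mol → 0.31324 mol Mn, 0.31324 mol O.
FeO: 20.64/71.844 = 0.28729 mol → 0.28729 mol Fe, 0.28729 mol O.
Al2O3: 20.62/101.961 = 0.20223 mol → 0.40446 mol Al, 0.60669 mol O.
SiO2: 36.06/60.083 = 0.60017 mol → 0.60017 mol Si, 1.20034 mol O.
Total oxygen = 2.40756 mol. Normalization factor = 12/2.40756 = 4.98430.
Fe per 12 O = 0.28729 × 4.98430 = 1.432.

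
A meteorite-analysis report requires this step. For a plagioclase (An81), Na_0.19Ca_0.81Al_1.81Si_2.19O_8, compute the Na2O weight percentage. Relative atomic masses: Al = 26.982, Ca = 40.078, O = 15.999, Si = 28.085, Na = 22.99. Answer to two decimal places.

2.14 wt%

Molar mass of Na_0.19Ca_0.81Al_1.81Si_2.19O_8 = 0.19*22.99 + 0.81*40.078 + 1.81*26.982 + 2.19*28.085 + 8*15.999 = 275.167 g/mol.
Each formula unit contains 0.19 Na, equivalent to 0.19/2 = 0.0950 mol Na2O.
M(Na2O) = 2×22.99 + 1×15.999 = 61.979 g/mol.
Mass of Na2O per formula unit = 0.0950 × 61.979 = 5.888 g.
Na2O wt% = 5.888 / 275.167 × 100 = 2.14%.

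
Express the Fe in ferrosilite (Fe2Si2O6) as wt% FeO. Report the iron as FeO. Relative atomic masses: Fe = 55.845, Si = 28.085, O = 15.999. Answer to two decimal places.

54.46 wt%

Molar mass of Fe2Si2O6 = 2*55.845 + 2*28.085 + 6*15.999 = 263.854 g/mol.
Each formula unit contains 2 Fe, equivalent to 2/1 = 2.0000 mol FeO.
M(FeO) = 1×55.845 + 1×15.999 = 71.844 g/mol.
Mass of FeO per formula unit = 2.0000 × 71.844 = 143.688 g.
FeO wt% = 143.688 / 263.854 × 100 = 54.46%.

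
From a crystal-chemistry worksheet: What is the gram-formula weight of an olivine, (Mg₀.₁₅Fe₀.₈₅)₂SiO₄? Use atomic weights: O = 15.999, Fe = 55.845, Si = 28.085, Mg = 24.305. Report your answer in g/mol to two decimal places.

194.31 g/mol

Mg: 0.30 × 24.305 = 7.2915
Fe: 1.70 × 55.845 = 94.9365
Si: 1 × 28.085 = 28.0850
O: 4 × 15.999 = 63.9960
Summing the contributions gives the formula mass.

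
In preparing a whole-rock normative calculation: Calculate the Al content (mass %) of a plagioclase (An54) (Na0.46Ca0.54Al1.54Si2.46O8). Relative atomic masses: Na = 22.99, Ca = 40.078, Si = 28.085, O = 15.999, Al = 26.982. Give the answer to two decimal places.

M(Na0.46Ca0.54Al1.54Si2.46O8) = 270.851 g/mol.
Al contributes 1.54 × 26.982 = 41.552 g per mole.
41.552/270.851 = 0.1534 → 15.34%.

15.34 mass %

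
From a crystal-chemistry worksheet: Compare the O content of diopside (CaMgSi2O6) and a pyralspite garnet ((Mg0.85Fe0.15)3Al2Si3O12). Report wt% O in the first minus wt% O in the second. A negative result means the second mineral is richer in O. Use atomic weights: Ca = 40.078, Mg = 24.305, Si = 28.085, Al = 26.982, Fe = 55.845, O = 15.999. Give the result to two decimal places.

-1.68 percentage points

First mineral: 95.994 g O in 216.547 g formula = 44.33 wt% O.
Second mineral: 191.988 g O in 417.315 g formula = 46.01 wt% O.
44.33% − 46.01% gives a difference of -1.68 percentage points.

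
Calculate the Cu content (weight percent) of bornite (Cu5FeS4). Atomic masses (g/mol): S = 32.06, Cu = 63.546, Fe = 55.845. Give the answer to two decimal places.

63.32 weight percent

Formula mass = 5·63.546 + 1·55.845 + 4·32.06 = 501.815 g/mol, of which 317.730 g is Cu.
So Cu makes up 317.730/501.815 = 0.6332 of the mass, i.e. 63.32%.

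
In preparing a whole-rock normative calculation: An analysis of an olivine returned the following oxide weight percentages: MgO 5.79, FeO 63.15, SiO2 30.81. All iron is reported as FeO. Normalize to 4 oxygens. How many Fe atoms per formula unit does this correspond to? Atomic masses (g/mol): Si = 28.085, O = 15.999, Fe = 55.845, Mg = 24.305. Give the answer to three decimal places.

1.717 Fe apfu

MgO: 5.79/40.304 = 0.14366 mol → 0.14366 mol Mg, 0.14366 mol O.
FeO: 63.15/71.844 = 0.87899 mol → 0.87899 mol Fe, 0.87899 mol O.
SiO2: 30.81/60.083 = 0.51279 mol → 0.51279 mol Si, 1.02558 mol O.
Total oxygen = 2.04823 mol. Normalization factor = 4/2.04823 = 1.95291.
Fe per 4 O = 0.87899 × 1.95291 = 1.717.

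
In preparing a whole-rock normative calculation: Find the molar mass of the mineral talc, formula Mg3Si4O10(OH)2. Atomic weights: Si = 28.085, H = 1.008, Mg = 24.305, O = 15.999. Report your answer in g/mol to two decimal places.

The formula mass is the sum 3·24.305 + 4·28.085 + 12·15.999 + 2·1.008.

379.26 g/mol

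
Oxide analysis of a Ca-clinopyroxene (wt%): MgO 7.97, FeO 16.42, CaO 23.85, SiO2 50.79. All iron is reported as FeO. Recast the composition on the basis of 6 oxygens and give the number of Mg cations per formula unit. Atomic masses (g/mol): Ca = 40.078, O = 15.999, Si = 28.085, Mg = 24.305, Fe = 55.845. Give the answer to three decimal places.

0.467 Mg apfu

7.97 wt% MgO ÷ 40.304 g/mol = 0.19775 mol, giving 0.19775 Mg and 0.19775 O.
16.42 wt% FeO ÷ 71.844 g/mol = 0.22855 mol, giving 0.22855 Fe and 0.22855 O.
23.85 wt% CaO ÷ 56.077 g/mol = 0.42531 mol, giving 0.42531 Ca and 0.42531 O.
50.79 wt% SiO2 ÷ 60.083 g/mol = 0.84533 mol, giving 0.84533 Si and 1.69066 O.
Oxygen sums to 2.54227; scaling by 6/2.54227 = 2.36010 puts the formula on 6 O.
Mg: 0.19775 × 2.36010 = 0.467 atoms per formula unit.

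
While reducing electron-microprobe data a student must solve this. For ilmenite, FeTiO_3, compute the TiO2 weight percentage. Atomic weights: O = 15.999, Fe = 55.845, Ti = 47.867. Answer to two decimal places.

52.64 wt%

M(FeTiO_3) = 151.709 g/mol; M(TiO2) = 79.865 g/mol.
Moles TiO2 per formula unit = 1 Ti ÷ 1 = 1.0000.
TiO2 fraction = (1.0000 × 79.865) / 151.709 = 79.865/151.709 = 0.5264.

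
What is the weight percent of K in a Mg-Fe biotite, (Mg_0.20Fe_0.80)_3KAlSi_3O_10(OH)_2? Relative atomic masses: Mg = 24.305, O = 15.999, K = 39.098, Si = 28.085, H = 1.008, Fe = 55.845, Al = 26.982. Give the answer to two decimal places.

7.93 mass %

Formula mass = 0.60*24.305 + 2.40*55.845 + 1*39.098 + 1*26.982 + 3*28.085 + 12*15.999 + 2*1.008 = 492.950 g/mol, of which 39.098 g is K.
So K makes up 39.098/492.950 = 0.0793 of the mass, i.e. 7.93%.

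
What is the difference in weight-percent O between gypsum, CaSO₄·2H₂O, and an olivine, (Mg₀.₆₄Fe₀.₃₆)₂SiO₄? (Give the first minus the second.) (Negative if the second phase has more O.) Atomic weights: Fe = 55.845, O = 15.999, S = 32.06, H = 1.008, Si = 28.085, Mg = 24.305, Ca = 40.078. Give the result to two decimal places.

First mineral: 95.994 g O in 172.164 g formula = 55.76 wt% O.
Second mineral: 63.996 g O in 163.400 g formula = 39.17 wt% O.
55.76% − 39.17% gives a difference of 16.59 percentage points.

16.59 percentage points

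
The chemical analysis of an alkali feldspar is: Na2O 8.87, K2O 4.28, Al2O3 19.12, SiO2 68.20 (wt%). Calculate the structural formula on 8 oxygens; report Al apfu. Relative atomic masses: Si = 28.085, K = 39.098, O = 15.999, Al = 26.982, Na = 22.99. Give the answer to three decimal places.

0.993 Al apfu

8.87 wt% Na2O ÷ 61.979 g/mol = 0.14311 mol, giving 0.28622 Na and 0.14311 O.
4.28 wt% K2O ÷ 94.195 g/mol = 0.04544 mol, giving 0.09088 K and 0.04544 O.
19.12 wt% Al2O3 ÷ 101.961 g/mol = 0.18752 mol, giving 0.37504 Al and 0.56256 O.
68.20 wt% SiO2 ÷ 60.083 g/mol = 1.13510 mol, giving 1.13510 Si and 2.27020 O.
Oxygen sums to 3.02131; scaling by 8/3.02131 = 2.64786 puts the formula on 8 O.
Al: 0.37504 × 2.64786 = 0.993 atoms per formula unit.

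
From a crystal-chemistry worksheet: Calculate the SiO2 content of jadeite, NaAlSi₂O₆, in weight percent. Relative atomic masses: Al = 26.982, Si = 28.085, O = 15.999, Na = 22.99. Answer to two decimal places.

M(NaAlSi₂O₆) = 202.136 g/mol; M(SiO2) = 60.083 g/mol.
Moles SiO2 per formula unit = 2 Si ÷ 1 = 2.0000.
SiO2 fraction = (2.0000 × 60.083) / 202.136 = 120.166/202.136 = 0.5945.

59.45 wt%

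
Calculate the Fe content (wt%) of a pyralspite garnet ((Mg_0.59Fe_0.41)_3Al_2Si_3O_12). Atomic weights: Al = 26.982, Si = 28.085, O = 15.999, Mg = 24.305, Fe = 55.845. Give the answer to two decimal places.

Formula mass = 1.77*24.305 + 1.23*55.845 + 2*26.982 + 3*28.085 + 12*15.999 = 441.916 g/mol, of which 68.689 g is Fe.
So Fe makes up 68.689/441.916 = 0.1554 of the mass, i.e. 15.54%.

15.54 wt%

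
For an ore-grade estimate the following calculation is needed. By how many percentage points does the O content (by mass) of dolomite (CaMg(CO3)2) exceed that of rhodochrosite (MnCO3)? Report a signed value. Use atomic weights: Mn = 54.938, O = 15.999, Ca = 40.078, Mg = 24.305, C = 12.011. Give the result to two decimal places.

10.30 percentage points

First mineral: 95.994 g O in 184.399 g formula = 52.06 wt% O.
Second mineral: 47.997 g O in 114.946 g formula = 41.76 wt% O.
52.06% − 41.76% gives a difference of 10.30 percentage points.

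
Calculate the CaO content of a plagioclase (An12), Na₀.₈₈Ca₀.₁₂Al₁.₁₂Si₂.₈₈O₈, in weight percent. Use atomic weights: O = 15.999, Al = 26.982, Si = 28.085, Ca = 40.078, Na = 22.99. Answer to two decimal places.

M(Na₀.₈₈Ca₀.₁₂Al₁.₁₂Si₂.₈₈O₈) = 264.137 g/mol; M(CaO) = 56.077 g/mol.
Moles CaO per formula unit = 0.12 Ca ÷ 1 = 0.1200.
CaO fraction = (0.1200 × 56.077) / 264.137 = 6.729/264.137 = 0.0255.

2.55 wt%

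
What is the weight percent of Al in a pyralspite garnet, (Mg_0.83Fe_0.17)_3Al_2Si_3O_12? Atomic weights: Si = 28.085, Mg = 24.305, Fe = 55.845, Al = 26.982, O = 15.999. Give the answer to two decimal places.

Molar mass of (Mg_0.83Fe_0.17)_3Al_2Si_3O_12: 2.49×24.305 + 0.51×55.845 + 2×26.982 + 3×28.085 + 12×15.999 = 419.207 g/mol.
Mass of Al per formula unit: 2 × 26.982 = 53.964 g.
Weight fraction Al = 53.964 / 419.207 = 0.1287.

12.87 mass %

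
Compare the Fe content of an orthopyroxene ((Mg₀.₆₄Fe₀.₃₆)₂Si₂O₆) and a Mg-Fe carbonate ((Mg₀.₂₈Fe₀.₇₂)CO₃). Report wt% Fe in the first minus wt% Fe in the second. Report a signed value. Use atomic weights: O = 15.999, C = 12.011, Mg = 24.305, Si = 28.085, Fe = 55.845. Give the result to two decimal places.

M((Mg₀.₆₄Fe₀.₃₆)₂Si₂O₆) = 223.483 g/mol, so wt% Fe = 40.208/223.483 × 100 = 17.99%.
M((Mg₀.₂₈Fe₀.₇₂)CO₃) = 107.022 g/mol, so wt% Fe = 40.208/107.022 × 100 = 37.57%.
17.99 − 37.57 = -19.58 pp.

-19.58 percentage points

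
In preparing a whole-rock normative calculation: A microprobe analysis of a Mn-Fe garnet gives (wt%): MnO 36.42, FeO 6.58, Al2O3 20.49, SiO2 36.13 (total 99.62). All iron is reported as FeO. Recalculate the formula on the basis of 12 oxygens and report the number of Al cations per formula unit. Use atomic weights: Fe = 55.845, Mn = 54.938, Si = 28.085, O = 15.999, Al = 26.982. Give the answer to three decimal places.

36.42 wt% MnO ÷ 70.937 g/mol = 0.51341 mol, giving 0.51341 Mn and 0.51341 O.
6.58 wt% FeO ÷ 71.844 g/mol = 0.09159 mol, giving 0.09159 Fe and 0.09159 O.
20.49 wt% Al2O3 ÷ 101.961 g/mol = 0.20096 mol, giving 0.40192 Al and 0.60288 O.
36.13 wt% SiO2 ÷ 60.083 g/mol = 0.60133 mol, giving 0.60133 Si and 1.20266 O.
Oxygen sums to 2.41054; scaling by 12/2.41054 = 4.97814 puts the formula on 12 O.
Al: 0.40192 × 4.97814 = 2.001 atoms per formula unit.

2.001 Al apfu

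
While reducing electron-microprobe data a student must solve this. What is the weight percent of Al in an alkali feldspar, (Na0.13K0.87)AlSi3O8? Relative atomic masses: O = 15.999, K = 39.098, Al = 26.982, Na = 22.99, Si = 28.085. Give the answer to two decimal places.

9.77 mass %

M((Na0.13K0.87)AlSi3O8) = 276.233 g/mol.
Al contributes 1 × 26.982 = 26.982 g per mole.
26.982/276.233 = 0.0977 → 9.77%.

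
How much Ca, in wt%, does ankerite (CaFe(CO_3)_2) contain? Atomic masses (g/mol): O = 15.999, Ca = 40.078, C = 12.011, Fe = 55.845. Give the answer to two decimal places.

18.56 wt%

Molar mass of CaFe(CO_3)_2: 1×40.078 + 1×55.845 + 2×12.011 + 6×15.999 = 215.939 g/mol.
Mass of Ca per formula unit: 1 × 40.078 = 40.078 g.
Weight fraction Ca = 40.078 / 215.939 = 0.1856.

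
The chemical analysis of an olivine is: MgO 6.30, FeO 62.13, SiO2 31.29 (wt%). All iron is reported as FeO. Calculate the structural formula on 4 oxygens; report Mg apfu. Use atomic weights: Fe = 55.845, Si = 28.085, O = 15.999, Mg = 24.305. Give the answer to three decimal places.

MgO: 6.30/40.304 = 0.15631 mol → 0.15631 mol Mg, 0.15631 mol O.
FeO: 62.13/71.844 = 0.86479 mol → 0.86479 mol Fe, 0.86479 mol O.
SiO2: 31.29/60.083 = 0.52078 mol → 0.52078 mol Si, 1.04156 mol O.
Total oxygen = 2.06266 mol. Normalization factor = 4/2.06266 = 1.93924.
Mg per 4 O = 0.15631 × 1.93924 = 0.303.

0.303 Mg apfu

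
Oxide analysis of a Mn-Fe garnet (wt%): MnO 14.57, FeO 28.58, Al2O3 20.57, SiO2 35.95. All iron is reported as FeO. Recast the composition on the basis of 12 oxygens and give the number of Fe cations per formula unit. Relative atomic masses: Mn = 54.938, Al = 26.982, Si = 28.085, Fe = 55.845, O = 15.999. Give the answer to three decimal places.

MnO (M=70.937): mol = 0.20539; Mn = 0.20539, O = 0.20539.
FeO (M=71.844): mol = 0.39781; Fe = 0.39781, O = 0.39781.
Al2O3 (M=101.961): mol = 0.20174; Al = 0.40348, O = 0.60522.
SiO2 (M=60.083): mol = 0.59834; Si = 0.59834, O = 1.19668.
ΣO = 2.40510; factor = 12/ΣO = 4.98940.
Fe apfu = 0.39781 × 4.98940 = 1.985.

1.985 Fe apfu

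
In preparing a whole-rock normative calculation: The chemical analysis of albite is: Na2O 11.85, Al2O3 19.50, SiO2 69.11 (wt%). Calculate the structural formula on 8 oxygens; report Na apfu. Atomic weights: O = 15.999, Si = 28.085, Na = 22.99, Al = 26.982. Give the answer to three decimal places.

0.998 Na apfu

Na2O: 11.85/61.979 = 0.19119 mol → 0.38238 mol Na, 0.19119 mol O.
Al2O3: 19.50/101.961 = 0.19125 mol → 0.38250 mol Al, 0.57375 mol O.
SiO2: 69.11/60.083 = 1.15024 mol → 1.15024 mol Si, 2.30048 mol O.
Total oxygen = 3.06542 mol. Normalization factor = 8/3.06542 = 2.60976.
Na per 8 O = 0.38238 × 2.60976 = 0.998.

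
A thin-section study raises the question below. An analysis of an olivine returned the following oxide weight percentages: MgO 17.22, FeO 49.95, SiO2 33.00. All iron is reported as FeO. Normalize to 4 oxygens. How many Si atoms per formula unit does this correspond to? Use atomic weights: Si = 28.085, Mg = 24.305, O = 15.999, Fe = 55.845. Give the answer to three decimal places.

0.989 Si apfu

17.22 wt% MgO ÷ 40.304 g/mol = 0.42725 mol, giving 0.42725 Mg and 0.42725 O.
49.95 wt% FeO ÷ 71.844 g/mol = 0.69526 mol, giving 0.69526 Fe and 0.69526 O.
33.00 wt% SiO2 ÷ 60.083 g/mol = 0.54924 mol, giving 0.54924 Si and 1.09848 O.
Oxygen sums to 2.22099; scaling by 4/2.22099 = 1.80100 puts the formula on 4 O.
Si: 0.54924 × 1.80100 = 0.989 atoms per formula unit.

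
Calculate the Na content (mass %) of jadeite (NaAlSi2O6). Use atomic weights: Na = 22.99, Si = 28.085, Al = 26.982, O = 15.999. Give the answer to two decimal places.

11.37 mass %

Formula mass = 1×22.99 + 1×26.982 + 2×28.085 + 6×15.999 = 202.136 g/mol, of which 22.990 g is Na.
So Na makes up 22.990/202.136 = 0.1137 of the mass, i.e. 11.37%.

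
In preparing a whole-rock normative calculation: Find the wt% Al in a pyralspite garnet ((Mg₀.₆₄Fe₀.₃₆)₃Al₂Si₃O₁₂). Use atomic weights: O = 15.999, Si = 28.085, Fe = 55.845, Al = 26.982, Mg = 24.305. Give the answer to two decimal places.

M((Mg₀.₆₄Fe₀.₃₆)₃Al₂Si₃O₁₂) = 437.185 g/mol.
Al contributes 2 × 26.982 = 53.964 g per mole.
53.964/437.185 = 0.1234 → 12.34%.

12.34 wt%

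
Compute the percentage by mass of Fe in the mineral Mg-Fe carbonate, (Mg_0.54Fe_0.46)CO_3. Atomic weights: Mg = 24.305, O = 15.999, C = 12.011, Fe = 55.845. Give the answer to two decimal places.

M((Mg_0.54Fe_0.46)CO_3) = 98.821 g/mol.
Fe contributes 0.46 × 55.845 = 25.689 g per mole.
25.689/98.821 = 0.2600 → 26.00%.

26.00 wt%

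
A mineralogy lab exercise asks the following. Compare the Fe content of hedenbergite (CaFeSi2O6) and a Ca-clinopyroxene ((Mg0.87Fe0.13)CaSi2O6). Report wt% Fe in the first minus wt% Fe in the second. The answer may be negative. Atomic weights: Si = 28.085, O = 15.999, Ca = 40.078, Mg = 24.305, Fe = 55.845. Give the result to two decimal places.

Fe in CaFeSi2O6: molar mass 248.087 g/mol; 1×55.845 = 55.845 g → 22.51 wt%.
Fe in (Mg0.87Fe0.13)CaSi2O6: molar mass 220.647 g/mol; 0.13×55.845 = 7.260 g → 3.29 wt%.
Difference = 22.51 − 3.29 = 19.22 percentage points.

19.22 percentage points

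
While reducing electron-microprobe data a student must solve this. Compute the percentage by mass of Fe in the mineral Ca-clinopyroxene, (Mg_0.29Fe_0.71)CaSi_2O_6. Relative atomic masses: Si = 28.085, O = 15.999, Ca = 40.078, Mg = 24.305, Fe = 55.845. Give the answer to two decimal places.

16.59 mass %

Formula mass = 0.29*24.305 + 0.71*55.845 + 1*40.078 + 2*28.085 + 6*15.999 = 238.940 g/mol, of which 39.650 g is Fe.
So Fe makes up 39.650/238.940 = 0.1659 of the mass, i.e. 16.59%.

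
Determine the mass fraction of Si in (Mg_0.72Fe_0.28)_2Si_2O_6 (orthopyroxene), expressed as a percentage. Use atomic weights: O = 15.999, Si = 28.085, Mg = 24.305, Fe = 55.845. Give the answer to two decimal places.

25.71 weight percent

Formula mass = 1.44*24.305 + 0.56*55.845 + 2*28.085 + 6*15.999 = 218.436 g/mol, of which 56.170 g is Si.
So Si makes up 56.170/218.436 = 0.2571 of the mass, i.e. 25.71%.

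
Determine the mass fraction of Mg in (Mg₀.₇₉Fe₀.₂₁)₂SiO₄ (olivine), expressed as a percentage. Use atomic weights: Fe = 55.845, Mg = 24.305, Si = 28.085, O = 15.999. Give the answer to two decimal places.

24.95 wt%

Formula mass = 1.58×24.305 + 0.42×55.845 + 1×28.085 + 4×15.999 = 153.938 g/mol, of which 38.402 g is Mg.
So Mg makes up 38.402/153.938 = 0.2495 of the mass, i.e. 24.95%.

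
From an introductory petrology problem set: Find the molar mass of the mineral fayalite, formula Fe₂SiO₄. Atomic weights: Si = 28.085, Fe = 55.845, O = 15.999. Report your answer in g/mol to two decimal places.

203.77 g/mol

The formula mass is the sum 2*55.845 + 1*28.085 + 4*15.999.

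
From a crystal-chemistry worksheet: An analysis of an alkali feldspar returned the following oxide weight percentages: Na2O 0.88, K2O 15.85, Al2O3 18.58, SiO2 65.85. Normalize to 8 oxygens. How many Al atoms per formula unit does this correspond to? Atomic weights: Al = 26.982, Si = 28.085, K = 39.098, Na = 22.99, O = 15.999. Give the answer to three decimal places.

Na2O: 0.88/61.979 = 0.01420 mol → 0.02840 mol Na, 0.01420 mol O.
K2O: 15.85/94.195 = 0.16827 mol → 0.33654 mol K, 0.16827 mol O.
Al2O3: 18.58/101.961 = 0.18223 mol → 0.36446 mol Al, 0.54669 mol O.
SiO2: 65.85/60.083 = 1.09598 mol → 1.09598 mol Si, 2.19196 mol O.
Total oxygen = 2.92112 mol. Normalization factor = 8/2.92112 = 2.73868.
Al per 8 O = 0.36446 × 2.73868 = 0.998.

0.998 Al apfu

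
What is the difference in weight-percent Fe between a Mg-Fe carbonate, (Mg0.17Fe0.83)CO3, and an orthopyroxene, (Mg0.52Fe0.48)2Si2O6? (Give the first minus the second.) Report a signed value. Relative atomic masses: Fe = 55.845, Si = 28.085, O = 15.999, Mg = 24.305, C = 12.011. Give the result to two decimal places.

18.75 percentage points

M((Mg0.17Fe0.83)CO3) = 110.491 g/mol, so wt% Fe = 46.351/110.491 × 100 = 41.95%.
M((Mg0.52Fe0.48)2Si2O6) = 231.052 g/mol, so wt% Fe = 53.611/231.052 × 100 = 23.20%.
41.95 − 23.20 = 18.75 pp.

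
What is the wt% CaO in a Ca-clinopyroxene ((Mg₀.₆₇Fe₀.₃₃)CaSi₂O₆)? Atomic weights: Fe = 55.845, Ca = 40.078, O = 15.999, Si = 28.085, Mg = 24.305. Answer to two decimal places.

M((Mg₀.₆₇Fe₀.₃₃)CaSi₂O₆) = 226.955 g/mol; M(CaO) = 56.077 g/mol.
Moles CaO per formula unit = 1 Ca ÷ 1 = 1.0000.
CaO fraction = (1.0000 × 56.077) / 226.955 = 56.077/226.955 = 0.2471.

24.71 wt%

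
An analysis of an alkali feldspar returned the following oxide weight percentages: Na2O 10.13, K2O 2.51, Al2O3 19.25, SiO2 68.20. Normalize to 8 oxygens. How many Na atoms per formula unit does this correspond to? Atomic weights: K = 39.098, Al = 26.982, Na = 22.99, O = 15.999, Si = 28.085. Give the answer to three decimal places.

10.13 wt% Na2O ÷ 61.979 g/mol = 0.16344 mol, giving 0.32688 Na and 0.16344 O.
2.51 wt% K2O ÷ 94.195 g/mol = 0.02665 mol, giving 0.05330 K and 0.02665 O.
19.25 wt% Al2O3 ÷ 101.961 g/mol = 0.18880 mol, giving 0.37760 Al and 0.56640 O.
68.20 wt% SiO2 ÷ 60.083 g/mol = 1.13510 mol, giving 1.13510 Si and 2.27020 O.
Oxygen sums to 3.02669; scaling by 8/3.02669 = 2.64315 puts the formula on 8 O.
Na: 0.32688 × 2.64315 = 0.864 atoms per formula unit.

0.864 Na apfu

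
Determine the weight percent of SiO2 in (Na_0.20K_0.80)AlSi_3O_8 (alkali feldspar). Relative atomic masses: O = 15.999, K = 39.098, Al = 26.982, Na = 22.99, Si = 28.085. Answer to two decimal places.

Molar mass of (Na_0.20K_0.80)AlSi_3O_8 = 0.20·22.99 + 0.80·39.098 + 1·26.982 + 3·28.085 + 8·15.999 = 275.105 g/mol.
Each formula unit contains 3 Si, equivalent to 3/1 = 3.0000 mol SiO2.
M(SiO2) = 1×28.085 + 2×15.999 = 60.083 g/mol.
Mass of SiO2 per formula unit = 3.0000 × 60.083 = 180.249 g.
SiO2 wt% = 180.249 / 275.105 × 100 = 65.52%.

65.52 wt%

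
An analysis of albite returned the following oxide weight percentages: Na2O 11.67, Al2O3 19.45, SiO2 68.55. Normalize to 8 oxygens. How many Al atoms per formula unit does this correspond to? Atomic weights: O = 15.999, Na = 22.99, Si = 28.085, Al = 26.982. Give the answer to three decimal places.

1.003 Al apfu

Na2O: 11.67/61.979 = 0.18829 mol → 0.37658 mol Na, 0.18829 mol O.
Al2O3: 19.45/101.961 = 0.19076 mol → 0.38152 mol Al, 0.57228 mol O.
SiO2: 68.55/60.083 = 1.14092 mol → 1.14092 mol Si, 2.28184 mol O.
Total oxygen = 3.04241 mol. Normalization factor = 8/3.04241 = 2.62949.
Al per 8 O = 0.38152 × 2.62949 = 1.003.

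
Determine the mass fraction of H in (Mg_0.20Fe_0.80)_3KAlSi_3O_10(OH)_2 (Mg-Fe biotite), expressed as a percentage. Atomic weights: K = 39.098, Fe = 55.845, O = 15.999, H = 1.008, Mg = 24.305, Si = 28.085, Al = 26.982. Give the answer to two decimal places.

Molar mass of (Mg_0.20Fe_0.80)_3KAlSi_3O_10(OH)_2: 0.60×24.305 + 2.40×55.845 + 1×39.098 + 1×26.982 + 3×28.085 + 12×15.999 + 2×1.008 = 492.950 g/mol.
Mass of H per formula unit: 2 × 1.008 = 2.016 g.
Weight fraction H = 2.016 / 492.950 = 0.0041.

0.41 mass %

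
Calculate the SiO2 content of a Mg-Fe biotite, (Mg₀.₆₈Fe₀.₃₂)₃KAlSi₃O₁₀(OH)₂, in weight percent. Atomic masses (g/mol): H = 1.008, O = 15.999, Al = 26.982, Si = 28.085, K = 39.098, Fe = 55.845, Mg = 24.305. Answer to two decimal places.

Formula mass = 447.532 g/mol.
3 Si → 3.0000 mol SiO2 per formula unit; M(SiO2) = 60.083, so SiO2 mass = 180.249 g.
180.249/447.532 × 100 = 40.28 wt%.

40.28 wt%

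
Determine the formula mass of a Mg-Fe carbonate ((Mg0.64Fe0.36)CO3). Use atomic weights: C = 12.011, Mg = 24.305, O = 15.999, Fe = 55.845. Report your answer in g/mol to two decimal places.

95.67 g/mol

The formula mass is the sum 0.64*24.305 + 0.36*55.845 + 1*12.011 + 3*15.999.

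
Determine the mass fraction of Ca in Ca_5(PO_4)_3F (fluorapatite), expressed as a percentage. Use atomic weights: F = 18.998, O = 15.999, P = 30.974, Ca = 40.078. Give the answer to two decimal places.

39.74 weight percent

Molar mass of Ca_5(PO_4)_3F: 5*40.078 + 3*30.974 + 12*15.999 + 1*18.998 = 504.298 g/mol.
Mass of Ca per formula unit: 5 × 40.078 = 200.390 g.
Weight fraction Ca = 200.390 / 504.298 = 0.3974.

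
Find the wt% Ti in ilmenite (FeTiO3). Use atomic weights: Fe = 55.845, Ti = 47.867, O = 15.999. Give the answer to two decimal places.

31.55 weight percent

Formula mass = 1·55.845 + 1·47.867 + 3·15.999 = 151.709 g/mol, of which 47.867 g is Ti.
So Ti makes up 47.867/151.709 = 0.3155 of the mass, i.e. 31.55%.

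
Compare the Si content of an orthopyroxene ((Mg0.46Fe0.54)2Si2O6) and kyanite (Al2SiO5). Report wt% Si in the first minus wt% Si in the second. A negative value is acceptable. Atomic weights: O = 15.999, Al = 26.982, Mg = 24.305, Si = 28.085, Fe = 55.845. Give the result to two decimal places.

Si in (Mg0.46Fe0.54)2Si2O6: molar mass 234.837 g/mol; 2×28.085 = 56.170 g → 23.92 wt%.
Si in Al2SiO5: molar mass 162.044 g/mol; 1×28.085 = 28.085 g → 17.33 wt%.
Difference = 23.92 − 17.33 = 6.59 percentage points.

6.59 percentage points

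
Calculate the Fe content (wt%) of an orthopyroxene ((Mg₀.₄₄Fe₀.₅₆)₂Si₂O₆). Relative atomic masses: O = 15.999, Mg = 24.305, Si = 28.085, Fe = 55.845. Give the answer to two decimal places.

Molar mass of (Mg₀.₄₄Fe₀.₅₆)₂Si₂O₆: 0.88·24.305 + 1.12·55.845 + 2·28.085 + 6·15.999 = 236.099 g/mol.
Mass of Fe per formula unit: 1.12 × 55.845 = 62.546 g.
Weight fraction Fe = 62.546 / 236.099 = 0.2649.

26.49 wt%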